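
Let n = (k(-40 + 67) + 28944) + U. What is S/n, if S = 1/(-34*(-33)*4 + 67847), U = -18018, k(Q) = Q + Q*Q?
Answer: 1/845017470 ≈ 1.1834e-9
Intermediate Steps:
k(Q) = Q + Q**2
S = 1/72335 (S = 1/(1122*4 + 67847) = 1/(4488 + 67847) = 1/72335 ≈ 1.3825e-5)
n = 11682 (n = ((-40 + 67)*(1 + (-40 + 67)) + 28944) - 18018 = (27*(1 + 27) + 28944) - 18018 = (27*28 + 28944) - 18018 = (756 + 28944) - 18018 = 29700 - 18018 = 11682)
S/n = (1/72335)/11682 = (1/72335)*(1/11682) = 1/845017470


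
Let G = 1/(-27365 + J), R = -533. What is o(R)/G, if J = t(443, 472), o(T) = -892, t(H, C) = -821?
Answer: 25141912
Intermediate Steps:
J = -821
G = -1/28186 (G = 1/(-27365 - 821) = 1/(-28186) = -1/28186 ≈ -3.5479e-5)
o(R)/G = -892/(-1/28186) = -892*(-28186) = 25141912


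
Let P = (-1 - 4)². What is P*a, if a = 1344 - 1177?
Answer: 4175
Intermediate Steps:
a = 167
P = 25 (P = (-5)² = 25)
P*a = 25*167 = 4175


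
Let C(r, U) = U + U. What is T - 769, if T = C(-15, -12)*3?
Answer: -841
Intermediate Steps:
C(r, U) = 2*U
T = -72 (T = (2*(-12))*3 = -24*3 = -72)
T - 769 = -72 - 769 = -841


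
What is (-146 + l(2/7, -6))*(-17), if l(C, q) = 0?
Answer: 2482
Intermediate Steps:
(-146 + l(2/7, -6))*(-17) = (-146 + 0)*(-17) = -146*(-17) = 2482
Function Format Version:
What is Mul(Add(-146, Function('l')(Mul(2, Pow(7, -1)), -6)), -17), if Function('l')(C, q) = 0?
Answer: 2482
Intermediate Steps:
Mul(Add(-146, Function('l')(Mul(2, Pow(7, -1)), -6)), -17) = Mul(Add(-146, 0), -17) = Mul(-146, -17) = 2482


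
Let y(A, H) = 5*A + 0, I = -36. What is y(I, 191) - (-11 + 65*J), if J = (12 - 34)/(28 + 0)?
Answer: -1651/14 ≈ -117.93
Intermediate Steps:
y(A, H) = 5*A
J = -11/14 (J = -22/28 = -22*1/28 = -11/14 ≈ -0.78571)
y(I, 191) - (-11 + 65*J) = 5*(-36) - (-11 + 65*(-11/14)) = -180 - (-11 - 715/14) = -180 - 1*(-869/14) = -180 + 869/14 = -1651/14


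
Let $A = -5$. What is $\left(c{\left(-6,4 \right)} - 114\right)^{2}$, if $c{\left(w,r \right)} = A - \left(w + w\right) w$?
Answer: $36481$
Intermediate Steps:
$c{\left(w,r \right)} = -5 - 2 w^{2}$ ($c{\left(w,r \right)} = -5 - \left(w + w\right) w = -5 - 2 w w = -5 - 2 w^{2}$)
$\left(c{\left(-6,4 \right)} - 114\right)^{2} = \left(\left(-5 - 2 \left(-6\right)^{2}\right) - 114\right)^{2} = \left(\left(-5 - 72\right) - 114\right)^{2} = \left(-77 - 114\right)^{2} = \left(-191\right)^{2} = 36481$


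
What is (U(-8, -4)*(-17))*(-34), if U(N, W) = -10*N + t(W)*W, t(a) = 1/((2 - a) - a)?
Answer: 230044/5 ≈ 46009.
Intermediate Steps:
t(a) = 1/(2 - 2*a)
U(N, W) = -10*N - W/(-2 + 2*W) (U(N, W) = -10*N + (-1/(-2 + 2*W))*W = -10*N - W/(-2 + 2*W))
(U(-8, -4)*(-17))*(-34) = (((-1*(-4) - 20*(-8)*(-1 - 4))/(2*(-1 - 4)))*(-17))*(-34) = (((½)*(4 - 20*(-8)*(-5))/(-5))*(-17))*(-34) = (((½)*(-⅕)*(4 - 800))*(-17))*(-34) = (((½)*(-⅕)*(-796))*(-17))*(-34) = ((398/5)*(-17))*(-34) = -6766/5*(-34) = 230044/5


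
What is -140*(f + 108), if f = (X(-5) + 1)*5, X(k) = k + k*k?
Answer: -29820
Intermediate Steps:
X(k) = k + k²
f = 105 (f = (-5*(1 - 5) + 1)*5 = (-5*(-4) + 1)*5 = (20 + 1)*5 = 21*5 = 105)
-140*(f + 108) = -140*(105 + 108) = -140*213 = -29820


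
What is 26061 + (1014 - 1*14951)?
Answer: 12124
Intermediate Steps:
26061 + (1014 - 1*14951) = 26061 + (1014 - 14951) = 26061 - 13937 = 12124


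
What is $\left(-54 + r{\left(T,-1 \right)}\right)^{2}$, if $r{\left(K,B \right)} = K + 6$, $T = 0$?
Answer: $2304$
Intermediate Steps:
$r{\left(K,B \right)} = 6 + K$
$\left(-54 + r{\left(T,-1 \right)}\right)^{2} = \left(-54 + \left(6 + 0\right)\right)^{2} = \left(-54 + 6\right)^{2} = \left(-48\right)^{2} = 2304$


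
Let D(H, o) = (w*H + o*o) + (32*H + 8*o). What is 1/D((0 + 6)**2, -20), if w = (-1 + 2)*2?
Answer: 1/1464 ≈ 0.00068306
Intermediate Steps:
w = 2 (w = 1*2 = 2)
D(H, o) = o**2 + 8*o + 34*H (D(H, o) = (2*H + o*o) + (32*H + 8*o) = (2*H + o**2) + (8*o + 32*H) = (o**2 + 2*H) + (8*o + 32*H) = o**2 + 8*o + 34*H)
1/D((0 + 6)**2, -20) = 1/((-20)**2 + 8*(-20) + 34*(0 + 6)**2) = 1/(400 - 160 + 34*6**2) = 1/(400 - 160 + 34*36) = 1/(400 - 160 + 1224) = 1/1464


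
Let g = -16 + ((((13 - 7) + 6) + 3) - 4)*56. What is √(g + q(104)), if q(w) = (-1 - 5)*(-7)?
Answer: √642 ≈ 25.338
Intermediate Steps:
q(w) = 42 (q(w) = -6*(-7) = 42)
g = 600 (g = -16 + (((6 + 6) + 3) - 4)*56 = -16 + ((12 + 3) - 4)*56 = -16 + (15 - 4)*56 = -16 + 11*56 = -16 + 616 = 600)
√(g + q(104)) = √(600 + 42) = √642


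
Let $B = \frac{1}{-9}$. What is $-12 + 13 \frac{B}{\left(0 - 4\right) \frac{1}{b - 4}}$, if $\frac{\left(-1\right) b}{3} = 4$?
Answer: $- \frac{160}{9} \approx -17.778$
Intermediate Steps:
$b = -12$ ($b = \left(-3\right) 4 = -12$)
$B = - \frac{1}{9} \approx -0.11111$
$-12 + 13 \frac{B}{\left(0 - 4\right) \frac{1}{b - 4}} = -12 + 13 \left(- \frac{1}{9 \frac{0 - 4}{-12 - 4}}\right) = -12 + 13 \left(- \frac{1}{9 \left(- \frac{4}{-16}\right)}\right) = -12 + 13 \left(- \frac{1}{9 \left(\left(-4\right) \left(- \frac{1}{16}\right)\right)}\right) = -12 + 13 \left(- \frac{\frac{1}{\frac{1}{4}}}{9}\right) = -12 + 13 \left(\left(- \frac{1}{9}\right) 4\right) = -12 + 13 \left(- \frac{4}{9}\right) = -12 - \frac{52}{9} = - \frac{160}{9}$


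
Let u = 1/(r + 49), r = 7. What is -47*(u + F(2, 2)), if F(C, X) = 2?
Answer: -5311/56 ≈ -94.839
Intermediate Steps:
u = 1/56 (u = 1/(7 + 49) = 1/56 ≈ 0.017857)
-47*(u + F(2, 2)) = -47*(1/56 + 2) = -47*113/56 = -5311/56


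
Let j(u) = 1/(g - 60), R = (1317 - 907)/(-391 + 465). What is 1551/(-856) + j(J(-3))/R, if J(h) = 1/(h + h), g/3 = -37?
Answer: -54401977/30007080 ≈ -1.8130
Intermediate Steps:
g = -111 (g = 3*(-37) = -111)
J(h) = 1/(2*h)
R = 205/37 (R = 410/74 = 410*(1/74) = 205/37 ≈ 5.5405)
j(u) = -1/171 (j(u) = 1/(-111 - 60) = 1/(-171) = -1/171)
1551/(-856) + j(J(-3))/R = 1551/(-856) - 1/(171*205/37) = 1551*(-1/856) - 1/171*37/205 = -1551/856 - 37/35055 = -54401977/30007080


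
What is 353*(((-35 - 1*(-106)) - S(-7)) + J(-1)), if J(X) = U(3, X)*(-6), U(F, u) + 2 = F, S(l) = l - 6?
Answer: 27534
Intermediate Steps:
S(l) = -6 + l
U(F, u) = -2 + F
J(X) = -6 (J(X) = (-2 + 3)*(-6) = 1*(-6) = -6)
353*(((-35 - 1*(-106)) - S(-7)) + J(-1)) = 353*(((-35 - 1*(-106)) - (-6 - 7)) - 6) = 353*(((-35 + 106) - 1*(-13)) - 6) = 353*((71 + 13) - 6) = 353*(84 - 6) = 353*78 = 27534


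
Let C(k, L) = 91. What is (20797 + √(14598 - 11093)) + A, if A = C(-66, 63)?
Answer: 20888 + √3505 ≈ 20947.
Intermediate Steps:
A = 91
(20797 + √(14598 - 11093)) + A = (20797 + √(14598 - 11093)) + 91 = (20797 + √3505) + 91 = 20888 + √3505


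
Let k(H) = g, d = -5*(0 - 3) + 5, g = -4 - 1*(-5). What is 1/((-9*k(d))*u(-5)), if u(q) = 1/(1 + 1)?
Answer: -2/9 ≈ -0.22222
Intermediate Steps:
g = 1 (g = -4 + 5 = 1)
u(q) = 1/2
d = 20 (d = -5*(-3) + 5 = 15 + 5 = 20)
k(H) = 1
1/((-9*k(d))*u(-5)) = 1/(-9*1*(1/2)) = 1/(-9*1/2) = 1/(-9/2) = -2/9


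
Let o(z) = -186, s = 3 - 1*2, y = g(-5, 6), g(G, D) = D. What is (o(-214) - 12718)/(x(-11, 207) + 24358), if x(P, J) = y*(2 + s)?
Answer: -1613/3047 ≈ -0.52937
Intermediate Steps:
y = 6
s = 1 (s = 3 - 2 = 1)
x(P, J) = 18 (x(P, J) = 6*(2 + 1) = 6*3 = 18)
(o(-214) - 12718)/(x(-11, 207) + 24358) = (-186 - 12718)/(18 + 24358) = -12904/24376 = -12904*1/24376 = -1613/3047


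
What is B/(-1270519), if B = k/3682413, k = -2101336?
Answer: 2101336/4678575682347 ≈ 4.4914e-7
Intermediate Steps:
B = -2101336/3682413 ≈ -0.57064
B/(-1270519) = -2101336/3682413/(-1270519) = -2101336/3682413*(-1/1270519) = 2101336/4678575682347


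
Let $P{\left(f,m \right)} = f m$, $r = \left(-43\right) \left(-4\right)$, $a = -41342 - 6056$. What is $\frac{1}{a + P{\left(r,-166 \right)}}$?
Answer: $- \frac{1}{75950} \approx -1.3167 \cdot 10^{-5}$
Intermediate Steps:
$a = -47398$ ($a = -41342 - 6056 = -47398$)
$r = 172$
$\frac{1}{a + P{\left(r,-166 \right)}} = \frac{1}{-47398 + 172 \left(-166\right)} = \frac{1}{-47398 - 28552} = \frac{1}{-75950} = - \frac{1}{75950}$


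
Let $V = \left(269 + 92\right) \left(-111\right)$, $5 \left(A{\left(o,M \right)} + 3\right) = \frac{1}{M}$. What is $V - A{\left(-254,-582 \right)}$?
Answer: $- \frac{116597879}{2910} \approx -40068.0$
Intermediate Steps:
$A{\left(o,M \right)} = -3 + \frac{1}{5 M}$
$V = -40071$ ($V = 361 \left(-111\right) = -40071$)
$V - A{\left(-254,-582 \right)} = -40071 - \left(-3 + \frac{1}{5 \left(-582\right)}\right) = -40071 - \left(-3 + \frac{1}{5} \left(- \frac{1}{582}\right)\right) = -40071 - \left(-3 - \frac{1}{2910}\right) = -40071 - - \frac{8731}{2910} = -40071 + \frac{8731}{2910} = - \frac{116597879}{2910}$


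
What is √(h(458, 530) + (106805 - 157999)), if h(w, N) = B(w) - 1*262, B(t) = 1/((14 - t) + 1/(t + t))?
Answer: 2*I*√2127799988943563/406703 ≈ 226.84*I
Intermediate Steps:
B(t) = 1/(14 + 1/(2*t) - t) (B(t) = 1/((14 - t) + 1/(2*t)) = 1/(14 + 1/(2*t) - t))
h(w, N) = -262 + 2*w/(1 - 2*w² + 28*w) (h(w, N) = 2*w/(1 - 2*w² + 28*w) - 1*262 = 2*w/(1 - 2*w² + 28*w) - 262 = -262 + 2*w/(1 - 2*w² + 28*w))
√(h(458, 530) + (106805 - 157999)) = √(2*(-131 - 3667*458 + 262*458²)/(1 - 2*458² + 28*458) + (106805 - 157999)) = √(2*(-131 - 1679486 + 262*209764)/(1 - 2*209764 + 12824) - 51194) = √(2*(-131 - 1679486 + 54958168)/(1 - 419528 + 12824) - 51194) = √(2*53278551/(-406703) - 51194) = √(2*(-1/406703)*53278551 - 51194) = √(-106557102/406703 - 51194) = √(-20927310484/406703) = 2*I*√2127799988943563/406703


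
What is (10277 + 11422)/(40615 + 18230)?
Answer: 7233/19615 ≈ 0.36875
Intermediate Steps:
(10277 + 11422)/(40615 + 18230) = 21699/58845 = 21699*(1/58845) = 7233/19615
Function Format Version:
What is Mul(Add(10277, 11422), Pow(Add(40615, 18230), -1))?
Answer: Rational(7233, 19615) ≈ 0.36875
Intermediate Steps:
Mul(Add(10277, 11422), Pow(Add(40615, 18230), -1)) = Mul(21699, Pow(58845, -1)) = Mul(21699, Rational(1, 58845)) = Rational(7233, 19615)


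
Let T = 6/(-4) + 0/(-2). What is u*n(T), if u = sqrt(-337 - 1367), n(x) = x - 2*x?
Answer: 3*I*sqrt(426) ≈ 61.919*I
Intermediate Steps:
T = -3/2 (T = 6*(-1/4) + 0*(-1/2) = -3/2 + 0 = -3/2 ≈ -1.5000)
n(x) = -x
u = 2*I*sqrt(426) (u = sqrt(-1704) = 2*I*sqrt(426) ≈ 41.28*I)
u*n(T) = (2*I*sqrt(426))*(-1*(-3/2)) = (2*I*sqrt(426))*(3/2) = 3*I*sqrt(426)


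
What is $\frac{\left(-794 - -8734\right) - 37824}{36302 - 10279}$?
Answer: $- \frac{29884}{26023} \approx -1.1484$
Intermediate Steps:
$\frac{\left(-794 - -8734\right) - 37824}{36302 - 10279} = \frac{\left(-794 + 8734\right) - 37824}{26023} = \left(7940 - 37824\right) \frac{1}{26023} = \left(-29884\right) \frac{1}{26023} = - \frac{29884}{26023}$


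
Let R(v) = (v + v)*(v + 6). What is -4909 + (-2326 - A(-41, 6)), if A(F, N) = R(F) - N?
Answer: -10099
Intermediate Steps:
R(v) = 2*v*(6 + v) (R(v) = (2*v)*(6 + v) = 2*v*(6 + v))
A(F, N) = -N + 2*F*(6 + F) (A(F, N) = 2*F*(6 + F) - N = -N + 2*F*(6 + F))
-4909 + (-2326 - A(-41, 6)) = -4909 + (-2326 - (-1*6 + 2*(-41)*(6 - 41))) = -4909 + (-2326 - (-6 + 2*(-41)*(-35))) = -4909 + (-2326 - (-6 + 2870)) = -4909 + (-2326 - 1*2864) = -4909 + (-2326 - 2864) = -4909 - 5190 = -10099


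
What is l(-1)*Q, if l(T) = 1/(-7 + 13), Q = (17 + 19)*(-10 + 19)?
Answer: 54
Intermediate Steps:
Q = 324 (Q = 36*9 = 324)
l(T) = ⅙ (l(T) = 1/6 = ⅙)
l(-1)*Q = (⅙)*324 = 54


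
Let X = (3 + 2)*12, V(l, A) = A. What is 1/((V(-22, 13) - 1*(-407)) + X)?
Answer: 1/480 ≈ 0.0020833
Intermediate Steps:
X = 60 (X = 5*12 = 60)
1/((V(-22, 13) - 1*(-407)) + X) = 1/((13 - 1*(-407)) + 60) = 1/((13 + 407) + 60) = 1/(420 + 60) = 1/480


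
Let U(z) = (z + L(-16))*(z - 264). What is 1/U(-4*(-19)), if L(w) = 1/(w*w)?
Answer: -64/914479 ≈ -6.9985e-5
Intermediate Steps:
L(w) = w**(-2) (L(w) = 1/(w**2) = w**(-2))
U(z) = (-264 + z)*(1/256 + z) (U(z) = (z + (-16)**(-2))*(z - 264) = (z + 1/256)*(-264 + z) = (1/256 + z)*(-264 + z) = (-264 + z)*(1/256 + z))
1/U(-4*(-19)) = 1/(-33/32 + (-4*(-19))**2 - (-67583)*(-19)/64) = 1/(-33/32 + 76**2 - 67583/256*76) = 1/(-33/32 + 5776 - 1284077/64) = 1/(-914479/64) = -64/914479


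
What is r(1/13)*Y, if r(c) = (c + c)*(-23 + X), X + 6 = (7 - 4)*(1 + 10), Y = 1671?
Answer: 13368/13 ≈ 1028.3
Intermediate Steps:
X = 27 (X = -6 + (7 - 4)*(1 + 10) = -6 + 3*11 = -6 + 33 = 27)
r(c) = 8*c (r(c) = (c + c)*(-23 + 27) = (2*c)*4 = 8*c)
r(1/13)*Y = (8/13)*1671 = 13368/13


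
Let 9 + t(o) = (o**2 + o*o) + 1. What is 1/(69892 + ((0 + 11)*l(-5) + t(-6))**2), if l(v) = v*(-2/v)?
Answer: 1/71656 ≈ 1.3956e-5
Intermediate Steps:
t(o) = -8 + 2*o**2 (t(o) = -9 + ((o**2 + o*o) + 1) = -9 + ((o**2 + o**2) + 1) = -9 + (2*o**2 + 1) = -9 + (1 + 2*o**2) = -8 + 2*o**2)
l(v) = -2
1/(69892 + ((0 + 11)*l(-5) + t(-6))**2) = 1/(69892 + ((0 + 11)*(-2) + (-8 + 2*(-6)**2))**2) = 1/(69892 + (11*(-2) + (-8 + 2*36))**2) = 1/(69892 + (-22 + (-8 + 72))**2) = 1/(69892 + (-22 + 64)**2) = 1/(69892 + 42**2) = 1/(69892 + 1764) = 1/71656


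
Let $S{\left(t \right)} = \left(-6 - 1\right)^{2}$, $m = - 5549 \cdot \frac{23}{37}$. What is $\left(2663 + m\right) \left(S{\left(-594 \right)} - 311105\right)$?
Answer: $\frac{9050485376}{37} \approx 2.4461 \cdot 10^{8}$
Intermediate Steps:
$m = - \frac{127627}{37}$ ($m = - 5549 \cdot 23 \cdot \frac{1}{37} = \left(-5549\right) \frac{23}{37} = - \frac{127627}{37} \approx -3449.4$)
$S{\left(t \right)} = 49$ ($S{\left(t \right)} = \left(-7\right)^{2} = 49$)
$\left(2663 + m\right) \left(S{\left(-594 \right)} - 311105\right) = \left(2663 - \frac{127627}{37}\right) \left(49 - 311105\right) = \left(- \frac{29096}{37}\right) \left(-311056\right) = \frac{9050485376}{37}$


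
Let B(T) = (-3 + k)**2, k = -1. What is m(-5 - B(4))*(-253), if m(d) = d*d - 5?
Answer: -110308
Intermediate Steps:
B(T) = 16 (B(T) = (-3 - 1)**2 = (-4)**2 = 16)
m(d) = -5 + d**2 (m(d) = d**2 - 5 = -5 + d**2)
m(-5 - B(4))*(-253) = (-5 + (-5 - 1*16)**2)*(-253) = (-5 + (-5 - 16)**2)*(-253) = (-5 + (-21)**2)*(-253) = (-5 + 441)*(-253) = 436*(-253) = -110308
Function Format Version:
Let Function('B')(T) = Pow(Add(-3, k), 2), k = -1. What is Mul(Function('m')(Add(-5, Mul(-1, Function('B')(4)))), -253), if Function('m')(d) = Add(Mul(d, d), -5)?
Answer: -110308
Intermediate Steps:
Function('B')(T) = 16 (Function('B')(T) = Pow(Add(-3, -1), 2) = Pow(-4, 2) = 16)
Function('m')(d) = Add(-5, Pow(d, 2)) (Function('m')(d) = Add(Pow(d, 2), -5) = Add(-5, Pow(d, 2)))
Mul(Function('m')(Add(-5, Mul(-1, Function('B')(4)))), -253) = Mul(Add(-5, Pow(Add(-5, Mul(-1, 16)), 2)), -253) = Mul(Add(-5, Pow(Add(-5, -16), 2)), -253) = Mul(Add(-5, Pow(-21, 2)), -253) = Mul(Add(-5, 441), -253) = Mul(436, -253) = -110308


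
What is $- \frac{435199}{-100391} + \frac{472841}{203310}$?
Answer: $\frac{135949289521}{20410494210} \approx 6.6608$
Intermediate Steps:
$- \frac{435199}{-100391} + \frac{472841}{203310} = \left(-435199\right) \left(- \frac{1}{100391}\right) + 472841 \cdot \frac{1}{203310} = \frac{435199}{100391} + \frac{472841}{203310} = \frac{135949289521}{20410494210}$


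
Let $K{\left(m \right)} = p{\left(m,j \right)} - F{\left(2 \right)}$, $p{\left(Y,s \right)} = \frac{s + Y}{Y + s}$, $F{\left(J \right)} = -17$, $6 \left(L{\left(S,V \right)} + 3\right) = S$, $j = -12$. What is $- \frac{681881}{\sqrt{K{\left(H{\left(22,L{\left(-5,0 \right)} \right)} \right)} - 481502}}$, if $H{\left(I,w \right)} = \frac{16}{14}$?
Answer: $\frac{681881 i \sqrt{120371}}{240742} \approx 982.69 i$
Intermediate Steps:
$L{\left(S,V \right)} = -3 + \frac{S}{6}$
$H{\left(I,w \right)} = \frac{8}{7}$ ($H{\left(I,w \right)} = 16 \cdot \frac{1}{14} = \frac{8}{7}$)
$p{\left(Y,s \right)} = 1$ ($p{\left(Y,s \right)} = \frac{Y + s}{Y + s} = 1$)
$K{\left(m \right)} = 18$ ($K{\left(m \right)} = 1 - -17 = 1 + 17 = 18$)
$- \frac{681881}{\sqrt{K{\left(H{\left(22,L{\left(-5,0 \right)} \right)} \right)} - 481502}} = - \frac{681881}{\sqrt{18 - 481502}} = - \frac{681881}{\sqrt{-481484}} = - \frac{681881}{2 i \sqrt{120371}} = - 681881 \left(- \frac{i \sqrt{120371}}{240742}\right) = \frac{681881 i \sqrt{120371}}{240742}$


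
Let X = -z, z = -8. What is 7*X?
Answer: 56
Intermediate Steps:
X = 8 (X = -1*(-8) = 8)
7*X = 7*8 = 56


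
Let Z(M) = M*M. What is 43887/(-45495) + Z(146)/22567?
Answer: -6875503/342228555 ≈ -0.020090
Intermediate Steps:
Z(M) = M²
43887/(-45495) + Z(146)/22567 = 43887/(-45495) + 146²/22567 = 43887*(-1/45495) + 21316*(1/22567) = -14629/15165 + 21316/22567 = -6875503/342228555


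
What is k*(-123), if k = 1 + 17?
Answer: -2214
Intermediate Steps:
k = 18
k*(-123) = 18*(-123) = -2214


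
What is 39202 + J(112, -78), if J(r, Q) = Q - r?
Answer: 39012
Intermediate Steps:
39202 + J(112, -78) = 39202 + (-78 - 1*112) = 39202 + (-78 - 112) = 39202 - 190 = 39012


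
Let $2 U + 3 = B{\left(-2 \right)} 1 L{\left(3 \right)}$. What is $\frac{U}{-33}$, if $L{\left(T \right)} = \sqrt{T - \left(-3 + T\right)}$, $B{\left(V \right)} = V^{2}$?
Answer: $\frac{1}{22} - \frac{2 \sqrt{3}}{33} \approx -0.059518$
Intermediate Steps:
$L{\left(T \right)} = \sqrt{3}$
$U = - \frac{3}{2} + 2 \sqrt{3}$ ($U = - \frac{3}{2} + \frac{\left(-2\right)^{2} \cdot 1 \sqrt{3}}{2} = - \frac{3}{2} + \frac{4 \cdot 1 \sqrt{3}}{2} = - \frac{3}{2} + \frac{4 \sqrt{3}}{2} = - \frac{3}{2} + 2 \sqrt{3} \approx 1.9641$)
$\frac{U}{-33} = \frac{- \frac{3}{2} + 2 \sqrt{3}}{-33} = \left(- \frac{3}{2} + 2 \sqrt{3}\right) \left(- \frac{1}{33}\right) = \frac{1}{22} - \frac{2 \sqrt{3}}{33}$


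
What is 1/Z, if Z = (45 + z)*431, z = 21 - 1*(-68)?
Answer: 1/57754 ≈ 1.7315e-5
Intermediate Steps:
z = 89 (z = 21 + 68 = 89)
Z = 57754 (Z = (45 + 89)*431 = 134*431 = 57754)
1/Z = 1/57754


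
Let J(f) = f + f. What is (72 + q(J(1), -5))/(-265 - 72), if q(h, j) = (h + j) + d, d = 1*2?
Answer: -71/337 ≈ -0.21068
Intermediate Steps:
J(f) = 2*f
d = 2
q(h, j) = 2 + h + j (q(h, j) = (h + j) + 2 = 2 + h + j)
(72 + q(J(1), -5))/(-265 - 72) = (72 + (2 + 2*1 - 5))/(-265 - 72) = (72 + (2 + 2 - 5))/(-337) = (72 - 1)*(-1/337) = 71*(-1/337) = -71/337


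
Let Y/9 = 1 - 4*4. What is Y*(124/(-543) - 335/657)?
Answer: 1316865/13213 ≈ 99.664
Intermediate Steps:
Y = -135 (Y = 9*(1 - 4*4) = 9*(1 - 1*16) = 9*(1 - 16) = 9*(-15) = -135)
Y*(124/(-543) - 335/657) = -135*(124/(-543) - 335/657) = -135*(124*(-1/543) - 335*1/657) = -135*(-124/543 - 335/657) = -135*(-87791/118917) = 1316865/13213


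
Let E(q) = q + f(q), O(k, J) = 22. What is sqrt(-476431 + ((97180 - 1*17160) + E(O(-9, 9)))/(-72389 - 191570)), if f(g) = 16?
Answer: I*sqrt(33195043130622133)/263959 ≈ 690.24*I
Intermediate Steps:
E(q) = 16 + q (E(q) = q + 16 = 16 + q)
sqrt(-476431 + ((97180 - 1*17160) + E(O(-9, 9)))/(-72389 - 191570)) = sqrt(-476431 + ((97180 - 1*17160) + (16 + 22))/(-72389 - 191570)) = sqrt(-476431 + ((97180 - 17160) + 38)/(-263959)) = sqrt(-476431 + (80020 + 38)*(-1/263959)) = sqrt(-476431 + 80058*(-1/263959)) = sqrt(-476431 - 80058/263959) = sqrt(-125758330387/263959) = I*sqrt(33195043130622133)/263959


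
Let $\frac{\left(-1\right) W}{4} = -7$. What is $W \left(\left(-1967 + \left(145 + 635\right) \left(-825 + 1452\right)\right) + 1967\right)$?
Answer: $13693680$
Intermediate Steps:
$W = 28$ ($W = \left(-4\right) \left(-7\right) = 28$)
$W \left(\left(-1967 + \left(145 + 635\right) \left(-825 + 1452\right)\right) + 1967\right) = 28 \left(\left(-1967 + \left(145 + 635\right) \left(-825 + 1452\right)\right) + 1967\right) = 28 \left(\left(-1967 + 780 \cdot 627\right) + 1967\right) = 28 \left(\left(-1967 + 489060\right) + 1967\right) = 28 \left(487093 + 1967\right) = 28 \cdot 489060 = 13693680$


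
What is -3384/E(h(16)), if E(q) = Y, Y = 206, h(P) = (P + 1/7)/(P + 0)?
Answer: -1692/103 ≈ -16.427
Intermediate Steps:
h(P) = (1/7 + P)/P (h(P) = (P + 1/7)/P = (1/7 + P)/P)
E(q) = 206
-3384/E(h(16)) = -3384/206 = -3384*1/206 = -1692/103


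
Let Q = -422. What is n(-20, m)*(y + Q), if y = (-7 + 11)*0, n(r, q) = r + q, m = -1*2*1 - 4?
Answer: 10972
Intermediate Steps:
m = -6 (m = -2*1 - 4 = -2 - 4 = -6)
n(r, q) = q + r
y = 0 (y = 4*0 = 0)
n(-20, m)*(y + Q) = (-6 - 20)*(0 - 422) = -26*(-422) = 10972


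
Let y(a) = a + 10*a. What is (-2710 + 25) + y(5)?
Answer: -2630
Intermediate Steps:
y(a) = 11*a
(-2710 + 25) + y(5) = (-2710 + 25) + 11*5 = -2685 + 55 = -2630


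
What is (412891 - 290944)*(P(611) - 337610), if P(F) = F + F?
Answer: -41021507436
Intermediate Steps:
P(F) = 2*F
(412891 - 290944)*(P(611) - 337610) = (412891 - 290944)*(2*611 - 337610) = 121947*(1222 - 337610) = 121947*(-336388) = -41021507436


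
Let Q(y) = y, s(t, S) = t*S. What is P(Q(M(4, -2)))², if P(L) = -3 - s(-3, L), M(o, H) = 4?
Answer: 81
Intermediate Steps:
s(t, S) = S*t
P(L) = -3 + 3*L (P(L) = -3 - L*(-3) = -3 - (-3)*L = -3 + 3*L)
P(Q(M(4, -2)))² = (-3 + 3*4)² = (-3 + 12)² = 9² = 81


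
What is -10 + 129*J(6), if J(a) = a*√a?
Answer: -10 + 774*√6 ≈ 1885.9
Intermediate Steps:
J(a) = a^(3/2)
-10 + 129*J(6) = -10 + 129*6^(3/2) = -10 + 129*(6*√6) = -10 + 774*√6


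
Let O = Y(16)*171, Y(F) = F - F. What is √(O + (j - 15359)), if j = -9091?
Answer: 5*I*√978 ≈ 156.36*I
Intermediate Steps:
Y(F) = 0
O = 0 (O = 0*171 = 0)
√(O + (j - 15359)) = √(0 + (-9091 - 15359)) = √(0 - 24450) = √(-24450) = 5*I*√978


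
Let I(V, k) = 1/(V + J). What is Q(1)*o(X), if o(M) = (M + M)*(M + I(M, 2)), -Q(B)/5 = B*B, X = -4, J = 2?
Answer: -180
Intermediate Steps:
I(V, k) = 1/(2 + V) (I(V, k) = 1/(V + 2) = 1/(2 + V))
Q(B) = -5*B² (Q(B) = -5*B*B = -5*B²)
o(M) = 2*M*(M + 1/(2 + M)) (o(M) = (M + M)*(M + 1/(2 + M)) = (2*M)*(M + 1/(2 + M)) = 2*M*(M + 1/(2 + M)))
Q(1)*o(X) = (-5*1²)*(2*(-4)*(1 - 4*(2 - 4))/(2 - 4)) = (-5*1)*(2*(-4)*(1 - 4*(-2))/(-2)) = -10*(-4)*(-1)*(1 + 8)/2 = -10*(-4)*(-1)*9/2 = -5*36 = -180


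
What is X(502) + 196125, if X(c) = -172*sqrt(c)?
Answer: 196125 - 172*sqrt(502) ≈ 1.9227e+5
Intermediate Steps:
X(502) + 196125 = -172*sqrt(502) + 196125 = 196125 - 172*sqrt(502)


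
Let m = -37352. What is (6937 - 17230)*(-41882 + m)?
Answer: 815555562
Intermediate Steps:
(6937 - 17230)*(-41882 + m) = (6937 - 17230)*(-41882 - 37352) = -10293*(-79234) = 815555562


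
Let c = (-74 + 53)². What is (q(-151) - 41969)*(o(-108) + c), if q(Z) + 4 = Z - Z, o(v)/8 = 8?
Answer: -21196365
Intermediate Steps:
o(v) = 64 (o(v) = 8*8 = 64)
c = 441 (c = (-21)² = 441)
q(Z) = -4 (q(Z) = -4 + (Z - Z) = -4 + 0 = -4)
(q(-151) - 41969)*(o(-108) + c) = (-4 - 41969)*(64 + 441) = -41973*505 = -21196365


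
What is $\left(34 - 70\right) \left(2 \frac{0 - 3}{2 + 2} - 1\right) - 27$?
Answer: $63$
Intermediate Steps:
$\left(34 - 70\right) \left(2 \frac{0 - 3}{2 + 2} - 1\right) - 27 = - 36 \left(2 \left(- \frac{3}{4}\right) - 1\right) - 27 = - 36 \left(- \frac{3}{2} - 1\right) - 27 = \left(-36\right) \left(- \frac{5}{2}\right) - 27 = 90 - 27 = 63$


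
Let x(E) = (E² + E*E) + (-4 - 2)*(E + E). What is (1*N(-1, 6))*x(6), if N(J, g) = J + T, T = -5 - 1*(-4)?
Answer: 0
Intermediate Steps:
T = -1 (T = -5 + 4 = -1)
x(E) = -12*E + 2*E² (x(E) = (E² + E²) - 12*E = 2*E² - 12*E = -12*E + 2*E²)
N(J, g) = -1 + J (N(J, g) = J - 1 = -1 + J)
(1*N(-1, 6))*x(6) = (1*(-1 - 1))*(2*6*(-6 + 6)) = (1*(-2))*(2*6*0) = -2*0 = 0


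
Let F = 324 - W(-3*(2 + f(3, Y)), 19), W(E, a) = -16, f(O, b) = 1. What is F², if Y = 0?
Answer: 115600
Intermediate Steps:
F = 340 (F = 324 - 1*(-16) = 324 + 16 = 340)
F² = 340² = 115600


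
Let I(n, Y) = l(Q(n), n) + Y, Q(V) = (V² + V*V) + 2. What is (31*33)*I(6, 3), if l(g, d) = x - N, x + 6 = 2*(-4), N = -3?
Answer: -8184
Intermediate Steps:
Q(V) = 2 + 2*V² (Q(V) = (V² + V²) + 2 = 2*V² + 2 = 2 + 2*V²)
x = -14 (x = -6 + 2*(-4) = -6 - 8 = -14)
l(g, d) = -11 (l(g, d) = -14 - 1*(-3) = -14 + 3 = -11)
I(n, Y) = -11 + Y
(31*33)*I(6, 3) = (31*33)*(-11 + 3) = 1023*(-8) = -8184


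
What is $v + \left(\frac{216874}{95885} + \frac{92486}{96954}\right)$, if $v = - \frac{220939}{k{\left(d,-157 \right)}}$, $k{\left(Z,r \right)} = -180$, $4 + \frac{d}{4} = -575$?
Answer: $\frac{68644198784713}{55778605740} \approx 1230.7$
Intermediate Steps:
$d = -2316$ ($d = -16 + 4 \left(-575\right) = -16 - 2300 = -2316$)
$v = \frac{220939}{180}$ ($v = - \frac{220939}{-180} = \left(-220939\right) \left(- \frac{1}{180}\right) = \frac{220939}{180} \approx 1227.4$)
$v + \left(\frac{216874}{95885} + \frac{92486}{96954}\right) = \frac{220939}{180} + \left(\frac{216874}{95885} + \frac{92486}{96954}\right) = \frac{220939}{180} + \left(216874 \cdot \frac{1}{95885} + 92486 \cdot \frac{1}{96954}\right) = \frac{220939}{180} + \left(\frac{216874}{95885} + \frac{46243}{48477}\right) = \frac{220939}{180} + \frac{14947410953}{4648217145} = \frac{68644198784713}{55778605740}$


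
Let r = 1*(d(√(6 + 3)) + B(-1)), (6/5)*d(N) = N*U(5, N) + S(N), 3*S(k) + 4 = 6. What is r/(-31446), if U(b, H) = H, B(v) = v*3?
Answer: -91/566028 ≈ -0.00016077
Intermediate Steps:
B(v) = 3*v
S(k) = ⅔ (S(k) = -4/3 + (⅓)*6 = -4/3 + 2 = ⅔)
d(N) = 5/9 + 5*N²/6 (d(N) = 5*(N*N + ⅔)/6 = 5*(N² + ⅔)/6 = 5*(⅔ + N²)/6 = 5/9 + 5*N²/6)
r = 91/18 (r = 1*((5/9 + 5*(√(6 + 3))²/6) + 3*(-1)) = 1*((5/9 + 5*(√9)²/6) - 3) = 1*((5/9 + (⅚)*3²) - 3) = 1*((5/9 + (⅚)*9) - 3) = 1*((5/9 + 15/2) - 3) = 1*(145/18 - 3) = 1*(91/18) = 91/18 ≈ 5.0556)
r/(-31446) = (91/18)/(-31446) = (91/18)*(-1/31446) = -91/566028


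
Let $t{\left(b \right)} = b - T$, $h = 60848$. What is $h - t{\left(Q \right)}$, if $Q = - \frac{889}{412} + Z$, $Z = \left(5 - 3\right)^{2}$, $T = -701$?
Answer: $\frac{24779805}{412} \approx 60145.0$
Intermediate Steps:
$Z = 4$ ($Z = 2^{2} = 4$)
$Q = \frac{759}{412}$ ($Q = - \frac{889}{412} + 4 = \frac{759}{412} \approx 1.8422$)
$t{\left(b \right)} = 701 + b$ ($t{\left(b \right)} = b - -701 = b + 701 = 701 + b$)
$h - t{\left(Q \right)} = 60848 - \left(701 + \frac{759}{412}\right) = 60848 - \frac{289571}{412} = \frac{24779805}{412}$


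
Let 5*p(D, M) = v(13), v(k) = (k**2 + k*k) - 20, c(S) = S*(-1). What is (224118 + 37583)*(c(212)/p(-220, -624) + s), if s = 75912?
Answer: 59596121926/3 ≈ 1.9865e+10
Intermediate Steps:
c(S) = -S
v(k) = -20 + 2*k**2 (v(k) = (k**2 + k**2) - 20 = 2*k**2 - 20 = -20 + 2*k**2)
p(D, M) = 318/5 (p(D, M) = (-20 + 2*13**2)/5 = (-20 + 2*169)/5 = (-20 + 338)/5 = (1/5)*318 = 318/5)
(224118 + 37583)*(c(212)/p(-220, -624) + s) = (224118 + 37583)*((-1*212)/(318/5) + 75912) = 261701*(-212*5/318 + 75912) = 261701*(-10/3 + 75912) = 261701*(227726/3) = 59596121926/3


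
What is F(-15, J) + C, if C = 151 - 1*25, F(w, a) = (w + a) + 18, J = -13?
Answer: 116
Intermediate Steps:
F(w, a) = 18 + a + w (F(w, a) = (a + w) + 18 = 18 + a + w)
C = 126 (C = 151 - 25 = 126)
F(-15, J) + C = (18 - 13 - 15) + 126 = -10 + 126 = 116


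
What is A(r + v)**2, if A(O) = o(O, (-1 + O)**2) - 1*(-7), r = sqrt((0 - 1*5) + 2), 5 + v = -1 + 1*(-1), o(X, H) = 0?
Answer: 49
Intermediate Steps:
v = -7 (v = -5 + (-1 + 1*(-1)) = -5 + (-1 - 1) = -5 - 2 = -7)
r = I*sqrt(3) (r = sqrt((0 - 5) + 2) = sqrt(-5 + 2) = sqrt(-3) = I*sqrt(3) ≈ 1.732*I)
A(O) = 7 (A(O) = 0 - 1*(-7) = 0 + 7 = 7)
A(r + v)**2 = 7**2 = 49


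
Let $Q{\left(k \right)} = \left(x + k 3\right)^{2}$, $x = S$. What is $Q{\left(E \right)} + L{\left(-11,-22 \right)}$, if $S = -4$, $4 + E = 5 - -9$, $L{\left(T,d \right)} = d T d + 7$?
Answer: $-4641$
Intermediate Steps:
$L{\left(T,d \right)} = 7 + T d^{2}$ ($L{\left(T,d \right)} = T d d + 7 = T d^{2} + 7 = 7 + T d^{2}$)
$E = 10$ ($E = -4 + \left(5 - -9\right) = -4 + \left(5 + 9\right) = -4 + 14 = 10$)
$x = -4$
$Q{\left(k \right)} = \left(-4 + 3 k\right)^{2}$ ($Q{\left(k \right)} = \left(-4 + k 3\right)^{2} = \left(-4 + 3 k\right)^{2}$)
$Q{\left(E \right)} + L{\left(-11,-22 \right)} = \left(-4 + 3 \cdot 10\right)^{2} + \left(7 - 11 \left(-22\right)^{2}\right) = \left(-4 + 30\right)^{2} + \left(7 - 5324\right) = 26^{2} + \left(7 - 5324\right) = 676 - 5317 = -4641$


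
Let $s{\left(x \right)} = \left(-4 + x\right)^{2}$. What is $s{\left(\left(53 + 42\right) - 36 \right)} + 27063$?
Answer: $30088$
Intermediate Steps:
$s{\left(\left(53 + 42\right) - 36 \right)} + 27063 = \left(-4 + \left(\left(53 + 42\right) - 36\right)\right)^{2} + 27063 = \left(-4 + \left(95 - 36\right)\right)^{2} + 27063 = \left(-4 + 59\right)^{2} + 27063 = 55^{2} + 27063 = 3025 + 27063 = 30088$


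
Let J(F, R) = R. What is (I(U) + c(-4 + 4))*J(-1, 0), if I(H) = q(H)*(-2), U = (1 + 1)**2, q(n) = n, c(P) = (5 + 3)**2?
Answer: 0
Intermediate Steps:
c(P) = 64 (c(P) = 8**2 = 64)
U = 4 (U = 2**2 = 4)
I(H) = -2*H (I(H) = H*(-2) = -2*H)
(I(U) + c(-4 + 4))*J(-1, 0) = (-2*4 + 64)*0 = (-8 + 64)*0 = 56*0 = 0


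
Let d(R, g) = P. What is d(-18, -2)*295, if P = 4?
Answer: 1180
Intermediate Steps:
d(R, g) = 4
d(-18, -2)*295 = 4*295 = 1180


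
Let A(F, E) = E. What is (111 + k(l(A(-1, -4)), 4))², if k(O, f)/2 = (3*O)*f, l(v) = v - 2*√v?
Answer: -8991 - 2880*I ≈ -8991.0 - 2880.0*I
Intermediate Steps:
k(O, f) = 6*O*f (k(O, f) = 2*((3*O)*f) = 2*(3*O*f) = 6*O*f)
(111 + k(l(A(-1, -4)), 4))² = (111 + 6*(-4 - 4*I)*4)² = (111 + (-96 - 96*I))² = (15 - 96*I)²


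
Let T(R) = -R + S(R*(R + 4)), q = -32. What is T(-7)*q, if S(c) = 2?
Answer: -288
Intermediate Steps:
T(R) = 2 - R (T(R) = -R + 2 = 2 - R)
T(-7)*q = (2 - 1*(-7))*(-32) = (2 + 7)*(-32) = 9*(-32) = -288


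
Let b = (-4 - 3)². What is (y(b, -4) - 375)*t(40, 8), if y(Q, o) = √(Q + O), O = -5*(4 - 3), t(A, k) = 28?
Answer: -10500 + 56*√11 ≈ -10314.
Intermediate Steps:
O = -5 (O = -5*1 = -5)
b = 49 (b = (-7)² = 49)
y(Q, o) = √(-5 + Q) (y(Q, o) = √(Q - 5) = √(-5 + Q))
(y(b, -4) - 375)*t(40, 8) = (√(-5 + 49) - 375)*28 = (√44 - 375)*28 = (2*√11 - 375)*28 = (-375 + 2*√11)*28 = -10500 + 56*√11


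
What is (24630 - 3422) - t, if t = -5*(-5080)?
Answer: -4192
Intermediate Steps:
t = 25400
(24630 - 3422) - t = (24630 - 3422) - 1*25400 = 21208 - 25400 = -4192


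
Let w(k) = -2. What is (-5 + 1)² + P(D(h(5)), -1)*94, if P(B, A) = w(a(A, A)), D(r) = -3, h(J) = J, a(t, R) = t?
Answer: -172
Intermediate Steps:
P(B, A) = -2
(-5 + 1)² + P(D(h(5)), -1)*94 = (-5 + 1)² - 2*94 = (-4)² - 188 = 16 - 188 = -172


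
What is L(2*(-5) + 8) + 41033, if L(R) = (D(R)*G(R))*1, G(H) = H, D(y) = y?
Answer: 41037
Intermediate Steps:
L(R) = R² (L(R) = (R*R)*1 = R²*1 = R²)
L(2*(-5) + 8) + 41033 = (2*(-5) + 8)² + 41033 = (-10 + 8)² + 41033 = (-2)² + 41033 = 4 + 41033 = 41037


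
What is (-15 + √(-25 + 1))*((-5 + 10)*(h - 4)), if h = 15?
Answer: -825 + 110*I*√6 ≈ -825.0 + 269.44*I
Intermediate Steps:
(-15 + √(-25 + 1))*((-5 + 10)*(h - 4)) = (-15 + √(-25 + 1))*((-5 + 10)*(15 - 4)) = (-15 + √(-24))*(5*11) = (-15 + 2*I*√6)*55 = -825 + 110*I*√6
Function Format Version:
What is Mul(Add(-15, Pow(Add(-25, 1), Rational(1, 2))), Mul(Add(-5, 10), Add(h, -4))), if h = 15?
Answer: Add(-825, Mul(110, I, Pow(6, Rational(1, 2)))) ≈ Add(-825.00, Mul(269.44, I))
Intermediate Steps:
Mul(Add(-15, Pow(Add(-25, 1), Rational(1, 2))), Mul(Add(-5, 10), Add(h, -4))) = Mul(Add(-15, Pow(Add(-25, 1), Rational(1, 2))), Mul(Add(-5, 10), Add(15, -4))) = Mul(Add(-15, Pow(-24, Rational(1, 2))), Mul(5, 11)) = Mul(Add(-15, Mul(2, I, Pow(6, Rational(1, 2)))), 55) = Add(-825, Mul(110, I, Pow(6, Rational(1, 2))))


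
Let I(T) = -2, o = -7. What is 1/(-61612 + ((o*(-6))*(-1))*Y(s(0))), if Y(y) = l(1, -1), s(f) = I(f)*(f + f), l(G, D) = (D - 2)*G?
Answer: -1/61486 ≈ -1.6264e-5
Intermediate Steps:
l(G, D) = G*(-2 + D) (l(G, D) = (-2 + D)*G = G*(-2 + D))
s(f) = -4*f (s(f) = -2*(f + f) = -4*f)
Y(y) = -3 (Y(y) = 1*(-2 - 1) = 1*(-3) = -3)
1/(-61612 + ((o*(-6))*(-1))*Y(s(0))) = 1/(-61612 + (-7*(-6)*(-1))*(-3)) = 1/(-61612 + (42*(-1))*(-3)) = 1/(-61612 - 42*(-3)) = 1/(-61612 + 126) = 1/(-61486) = -1/61486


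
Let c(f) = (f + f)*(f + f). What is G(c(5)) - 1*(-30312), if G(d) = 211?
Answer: 30523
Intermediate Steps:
c(f) = 4*f² (c(f) = (2*f)*(2*f) = 4*f²)
G(c(5)) - 1*(-30312) = 211 - 1*(-30312) = 211 + 30312 = 30523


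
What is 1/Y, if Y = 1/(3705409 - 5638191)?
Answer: -1932782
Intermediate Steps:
Y = -1/1932782 (Y = 1/(-1932782) = -1/1932782 ≈ -5.1739e-7)
1/Y = 1/(-1/1932782) = -1932782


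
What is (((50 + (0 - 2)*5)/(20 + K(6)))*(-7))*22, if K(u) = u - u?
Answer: -308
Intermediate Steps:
K(u) = 0
(((50 + (0 - 2)*5)/(20 + K(6)))*(-7))*22 = (((50 + (0 - 2)*5)/(20 + 0))*(-7))*22 = (((50 - 2*5)/20)*(-7))*22 = (((50 - 10)*(1/20))*(-7))*22 = ((40*(1/20))*(-7))*22 = (2*(-7))*22 = -14*22 = -308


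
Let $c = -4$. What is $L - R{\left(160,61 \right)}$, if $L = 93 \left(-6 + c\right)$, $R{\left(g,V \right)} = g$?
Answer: $-1090$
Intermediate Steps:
$L = -930$ ($L = 93 \left(-6 - 4\right) = 93 \left(-10\right) = -930$)
$L - R{\left(160,61 \right)} = -930 - 160 = -1090$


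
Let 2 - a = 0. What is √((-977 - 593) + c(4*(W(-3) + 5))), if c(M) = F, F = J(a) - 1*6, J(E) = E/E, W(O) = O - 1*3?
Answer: 15*I*√7 ≈ 39.686*I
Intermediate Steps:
a = 2 (a = 2 - 1*0 = 2 + 0 = 2)
W(O) = -3 + O (W(O) = O - 3 = -3 + O)
J(E) = 1
F = -5 (F = 1 - 1*6 = 1 - 6 = -5)
c(M) = -5
√((-977 - 593) + c(4*(W(-3) + 5))) = √((-977 - 593) - 5) = √(-1570 - 5) = √(-1575) = 15*I*√7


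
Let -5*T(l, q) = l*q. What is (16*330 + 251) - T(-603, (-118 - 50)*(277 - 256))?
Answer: 2155039/5 ≈ 4.3101e+5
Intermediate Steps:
T(l, q) = -l*q/5
(16*330 + 251) - T(-603, (-118 - 50)*(277 - 256)) = (16*330 + 251) - (-1)*(-603)*(-118 - 50)*(277 - 256)/5 = (5280 + 251) - (-1)*(-603)*(-168*21)/5 = 5531 - (-1)*(-603)*(-3528)/5 = 5531 - 1*(-2127384/5) = 5531 + 2127384/5 = 2155039/5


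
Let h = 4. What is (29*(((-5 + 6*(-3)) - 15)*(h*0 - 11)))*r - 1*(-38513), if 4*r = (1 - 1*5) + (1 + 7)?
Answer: 50635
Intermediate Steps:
r = 1 (r = ((1 - 1*5) + (1 + 7))/4 = ((1 - 5) + 8)/4 = (-4 + 8)/4 = (1/4)*4 = 1)
(29*(((-5 + 6*(-3)) - 15)*(h*0 - 11)))*r - 1*(-38513) = (29*(((-5 + 6*(-3)) - 15)*(4*0 - 11)))*1 - 1*(-38513) = (29*(((-5 - 18) - 15)*(0 - 11)))*1 + 38513 = (29*((-23 - 15)*(-11)))*1 + 38513 = (29*(-38*(-11)))*1 + 38513 = (29*418)*1 + 38513 = 12122*1 + 38513 = 12122 + 38513 = 50635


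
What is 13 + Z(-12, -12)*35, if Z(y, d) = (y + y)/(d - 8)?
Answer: 55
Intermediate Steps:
Z(y, d) = 2*y/(-8 + d) (Z(y, d) = (2*y)/(-8 + d) = 2*y/(-8 + d))
13 + Z(-12, -12)*35 = 13 + (2*(-12)/(-8 - 12))*35 = 13 + (2*(-12)/(-20))*35 = 13 + (2*(-12)*(-1/20))*35 = 13 + (6/5)*35 = 13 + 42 = 55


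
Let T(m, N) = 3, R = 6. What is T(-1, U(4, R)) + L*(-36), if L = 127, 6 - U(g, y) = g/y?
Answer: -4569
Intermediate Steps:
U(g, y) = 6 - g/y
T(-1, U(4, R)) + L*(-36) = 3 + 127*(-36) = 3 - 4572 = -4569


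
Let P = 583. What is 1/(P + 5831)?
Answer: 1/6414 ≈ 0.00015591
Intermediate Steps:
1/(P + 5831) = 1/(583 + 5831) = 1/6414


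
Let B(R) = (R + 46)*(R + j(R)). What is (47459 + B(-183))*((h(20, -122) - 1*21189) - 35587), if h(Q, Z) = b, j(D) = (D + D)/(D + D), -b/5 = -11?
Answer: -4106203353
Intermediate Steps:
b = 55 (b = -5*(-11) = 55)
j(D) = 1 (j(D) = (2*D)/((2*D)) = (2*D)*(1/(2*D)) = 1)
h(Q, Z) = 55
B(R) = (1 + R)*(46 + R) (B(R) = (R + 46)*(R + 1) = (46 + R)*(1 + R) = (1 + R)*(46 + R))
(47459 + B(-183))*((h(20, -122) - 1*21189) - 35587) = (47459 + (46 + (-183)² + 47*(-183)))*((55 - 1*21189) - 35587) = (47459 + (46 + 33489 - 8601))*((55 - 21189) - 35587) = (47459 + 24934)*(-21134 - 35587) = 72393*(-56721) = -4106203353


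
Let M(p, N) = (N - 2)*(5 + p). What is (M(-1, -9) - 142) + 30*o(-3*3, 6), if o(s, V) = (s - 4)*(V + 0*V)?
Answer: -2526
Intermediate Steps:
M(p, N) = (-2 + N)*(5 + p)
o(s, V) = V*(-4 + s) (o(s, V) = (-4 + s)*(V + 0) = (-4 + s)*V = V*(-4 + s))
(M(-1, -9) - 142) + 30*o(-3*3, 6) = ((-10 - 2*(-1) + 5*(-9) - 9*(-1)) - 142) + 30*(6*(-4 - 3*3)) = ((-10 + 2 - 45 + 9) - 142) + 30*(6*(-4 - 9)) = (-44 - 142) + 30*(6*(-13)) = -186 + 30*(-78) = -186 - 2340 = -2526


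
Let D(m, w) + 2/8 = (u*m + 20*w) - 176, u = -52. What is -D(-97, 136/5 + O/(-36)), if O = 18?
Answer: -21607/4 ≈ -5401.8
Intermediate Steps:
D(m, w) = -705/4 - 52*m + 20*w (D(m, w) = -¼ + ((-52*m + 20*w) - 176) = -¼ + (-176 - 52*m + 20*w) = -705/4 - 52*m + 20*w)
-D(-97, 136/5 + O/(-36)) = -(-705/4 - 52*(-97) + 20*(136/5 + 18/(-36))) = -(-705/4 + 5044 + 20*(136*(⅕) + 18*(-1/36))) = -(-705/4 + 5044 + 20*(136/5 - ½)) = -(-705/4 + 5044 + 20*(267/10)) = -(-705/4 + 5044 + 534) = -1*21607/4 = -21607/4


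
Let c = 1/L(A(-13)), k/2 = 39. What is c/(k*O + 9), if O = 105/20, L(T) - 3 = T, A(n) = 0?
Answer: 2/2511 ≈ 0.00079650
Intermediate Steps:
k = 78 (k = 2*39 = 78)
L(T) = 3 + T
O = 21/4 (O = 105*(1/20) = 21/4 ≈ 5.2500)
c = 1/3 (c = 1/(3 + 0) = 1/3 ≈ 0.33333)
c/(k*O + 9) = 1/(3*(78*(21/4) + 9)) = 1/(3*(819/2 + 9)) = 1/(3*(837/2)) = (1/3)*(2/837) = 2/2511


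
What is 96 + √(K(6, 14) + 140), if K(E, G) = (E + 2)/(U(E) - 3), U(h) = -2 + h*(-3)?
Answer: 96 + 2*√18469/23 ≈ 107.82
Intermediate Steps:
U(h) = -2 - 3*h
K(E, G) = (2 + E)/(-5 - 3*E) (K(E, G) = (E + 2)/((-2 - 3*E) - 3) = (2 + E)/(-5 - 3*E))
96 + √(K(6, 14) + 140) = 96 + √((-2 - 1*6)/(5 + 3*6) + 140) = 96 + √((-2 - 6)/(5 + 18) + 140) = 96 + √(-8/23 + 140) = 96 + √(3212/23) = 96 + 2*√18469/23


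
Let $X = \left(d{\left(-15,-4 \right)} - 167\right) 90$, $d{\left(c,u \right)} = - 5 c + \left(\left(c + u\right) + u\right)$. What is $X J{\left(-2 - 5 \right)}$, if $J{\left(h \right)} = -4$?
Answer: $41400$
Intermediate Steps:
$d{\left(c,u \right)} = - 4 c + 2 u$ ($d{\left(c,u \right)} = - 5 c + \left(c + 2 u\right) = - 4 c + 2 u$)
$X = -10350$ ($X = \left(\left(\left(-4\right) \left(-15\right) + 2 \left(-4\right)\right) - 167\right) 90 = \left(\left(60 - 8\right) - 167\right) 90 = \left(52 - 167\right) 90 = \left(-115\right) 90 = -10350$)
$X J{\left(-2 - 5 \right)} = \left(-10350\right) \left(-4\right) = 41400$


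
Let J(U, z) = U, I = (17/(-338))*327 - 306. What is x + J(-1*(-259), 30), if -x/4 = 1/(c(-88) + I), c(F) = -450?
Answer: 67622885/261087 ≈ 259.01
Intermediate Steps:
I = -108987/338 (I = (17*(-1/338))*327 - 306 = -17/338*327 - 306 = -5559/338 - 306 = -108987/338 ≈ -322.45)
x = 1352/261087 (x = -4/(-450 - 108987/338) = -4/(-261087/338) = -4*(-338/261087) = 1352/261087 ≈ 0.0051783)
x + J(-1*(-259), 30) = 1352/261087 - 1*(-259) = 1352/261087 + 259 = 67622885/261087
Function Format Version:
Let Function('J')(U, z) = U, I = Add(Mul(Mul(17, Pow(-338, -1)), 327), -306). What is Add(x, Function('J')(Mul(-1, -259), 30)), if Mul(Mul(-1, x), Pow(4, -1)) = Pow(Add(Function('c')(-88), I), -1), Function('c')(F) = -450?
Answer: Rational(67622885, 261087) ≈ 259.01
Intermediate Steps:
I = Rational(-108987, 338) (I = Add(Mul(Mul(17, Rational(-1, 338)), 327), -306) = Add(Mul(Rational(-17, 338), 327), -306) = Add(Rational(-5559, 338), -306) = Rational(-108987, 338) ≈ -322.45)
x = Rational(1352, 261087) (x = Mul(-4, Pow(Add(-450, Rational(-108987, 338)), -1)) = Mul(-4, Pow(Rational(-261087, 338), -1)) = Mul(-4, Rational(-338, 261087)) = Rational(1352, 261087) ≈ 0.0051783)
Add(x, Function('J')(Mul(-1, -259), 30)) = Add(Rational(1352, 261087), Mul(-1, -259)) = Add(Rational(1352, 261087), 259) = Rational(67622885, 261087)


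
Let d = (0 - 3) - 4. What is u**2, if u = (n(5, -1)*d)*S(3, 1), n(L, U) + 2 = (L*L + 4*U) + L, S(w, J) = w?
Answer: 254016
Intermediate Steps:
n(L, U) = -2 + L + L**2 + 4*U (n(L, U) = -2 + ((L*L + 4*U) + L) = -2 + ((L**2 + 4*U) + L) = -2 + (L + L**2 + 4*U) = -2 + L + L**2 + 4*U)
d = -7 (d = -3 - 4 = -7)
u = -504 (u = ((-2 + 5 + 5**2 + 4*(-1))*(-7))*3 = ((-2 + 5 + 25 - 4)*(-7))*3 = (24*(-7))*3 = -168*3 = -504)
u**2 = (-504)**2 = 254016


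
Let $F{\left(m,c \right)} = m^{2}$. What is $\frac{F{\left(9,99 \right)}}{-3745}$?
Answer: $- \frac{81}{3745} \approx -0.021629$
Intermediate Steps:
$\frac{F{\left(9,99 \right)}}{-3745} = \frac{9^{2}}{-3745} = 81 \left(- \frac{1}{3745}\right) = - \frac{81}{3745}$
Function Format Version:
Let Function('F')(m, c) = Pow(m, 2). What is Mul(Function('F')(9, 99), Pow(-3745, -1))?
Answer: Rational(-81, 3745) ≈ -0.021629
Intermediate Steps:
Mul(Function('F')(9, 99), Pow(-3745, -1)) = Mul(Pow(9, 2), Pow(-3745, -1)) = Mul(81, Rational(-1, 3745)) = Rational(-81, 3745)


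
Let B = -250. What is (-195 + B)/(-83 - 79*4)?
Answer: 445/399 ≈ 1.1153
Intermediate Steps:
(-195 + B)/(-83 - 79*4) = (-195 - 250)/(-83 - 79*4) = -445/(-83 - 316) = -445/(-399) = -445*(-1/399) = 445/399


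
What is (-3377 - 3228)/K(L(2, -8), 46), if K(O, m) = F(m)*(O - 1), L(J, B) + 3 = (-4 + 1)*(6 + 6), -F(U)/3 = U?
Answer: -1321/1104 ≈ -1.1966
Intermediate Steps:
F(U) = -3*U
L(J, B) = -39 (L(J, B) = -3 + (-4 + 1)*(6 + 6) = -3 - 3*12 = -3 - 36 = -39)
K(O, m) = -3*m*(-1 + O) (K(O, m) = (-3*m)*(O - 1) = (-3*m)*(-1 + O) = -3*m*(-1 + O))
(-3377 - 3228)/K(L(2, -8), 46) = (-3377 - 3228)/((3*46*(1 - 1*(-39)))) = -6605*1/(138*(1 + 39)) = -6605/(3*46*40) = -6605/5520 = -6605*1/5520 = -1321/1104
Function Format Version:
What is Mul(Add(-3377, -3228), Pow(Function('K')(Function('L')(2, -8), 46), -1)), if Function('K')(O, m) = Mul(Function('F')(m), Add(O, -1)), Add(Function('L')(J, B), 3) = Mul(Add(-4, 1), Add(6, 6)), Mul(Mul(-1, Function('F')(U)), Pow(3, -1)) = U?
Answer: Rational(-1321, 1104) ≈ -1.1966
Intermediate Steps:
Function('F')(U) = Mul(-3, U)
Function('L')(J, B) = -39 (Function('L')(J, B) = Add(-3, Mul(Add(-4, 1), Add(6, 6))) = Add(-3, Mul(-3, 12)) = Add(-3, -36) = -39)
Function('K')(O, m) = Mul(-3, m, Add(-1, O)) (Function('K')(O, m) = Mul(Mul(-3, m), Add(O, -1)) = Mul(Mul(-3, m), Add(-1, O)) = Mul(-3, m, Add(-1, O)))
Mul(Add(-3377, -3228), Pow(Function('K')(Function('L')(2, -8), 46), -1)) = Mul(Add(-3377, -3228), Pow(Mul(3, 46, Add(1, Mul(-1, -39))), -1)) = Mul(-6605, Pow(Mul(3, 46, Add(1, 39)), -1)) = Mul(-6605, Pow(Mul(3, 46, 40), -1)) = Mul(-6605, Pow(5520, -1)) = Mul(-6605, Rational(1, 5520)) = Rational(-1321, 1104)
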